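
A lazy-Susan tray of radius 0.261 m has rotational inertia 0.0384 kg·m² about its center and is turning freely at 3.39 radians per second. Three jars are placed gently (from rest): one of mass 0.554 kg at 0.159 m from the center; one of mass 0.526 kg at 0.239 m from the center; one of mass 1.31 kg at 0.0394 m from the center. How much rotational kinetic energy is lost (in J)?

No external torque acts about the center; L_before = L_after.
Added inertia Σmr² = (0.554)(0.159)² + (0.526)(0.239)² + (1.31)(0.0394)² = 0.04608 kg·m²; I_f = 0.03840 + 0.04608 = 0.08448 kg·m².
ω_f = I_p ω_i / I_f = (0.03840)(3.39) / 0.08448 = 1.541 rad/s.
KE_i = ½(0.03840)(3.390 rad/s)² = 0.2206 J; KE_f = ½(0.08448)(1.541)² = 0.1003 J.

energy lost ≈ 0.120 J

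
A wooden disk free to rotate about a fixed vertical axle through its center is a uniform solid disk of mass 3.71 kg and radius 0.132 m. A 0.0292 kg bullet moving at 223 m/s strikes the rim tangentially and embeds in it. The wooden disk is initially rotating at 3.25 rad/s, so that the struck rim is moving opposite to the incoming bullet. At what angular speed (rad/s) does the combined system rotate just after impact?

|ω_f| ≈ 23.0 rad/s

The axle reaction passes through the axle and exerts no torque about it; angular momentum about the axle is conserved through the impact.
I_p = ½(3.71)(0.132)² = 0.03232 kg·m². Taking the sense of the bullet's angular momentum as positive, L_{bullet} = m v R = (0.0292)(223)(0.132) = 0.8595 kg·m²/s.
L_i = −I_p ω_p + m v R = −(0.03232)(3.25) + 0.8595 = 0.7545 kg·m²/s.
After sticking, I_f = I_p + m R² = 0.03232 + (0.0292)(0.132)² = 0.03283 kg·m².
ω_f = L_i / I_f = 0.7545 / 0.03283 = 22.98 rad/s.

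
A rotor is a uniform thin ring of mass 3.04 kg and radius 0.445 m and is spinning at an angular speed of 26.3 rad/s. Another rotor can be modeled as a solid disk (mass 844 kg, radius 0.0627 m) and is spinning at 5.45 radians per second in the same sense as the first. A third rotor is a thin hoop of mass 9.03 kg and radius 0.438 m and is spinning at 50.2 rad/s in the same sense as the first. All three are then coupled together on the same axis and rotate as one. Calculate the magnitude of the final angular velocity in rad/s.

The coupling torques are internal; angular momentum about the shared axis is conserved.
Moments of inertia: I_A = (3.04)(0.445)² = 0.6020 kg·m²; I_B = ½(844)(0.0627)² = 1.659 kg·m²; I_C = (9.03)(0.438)² = 1.732 kg·m².
Taking A's sense as positive: L = (0.6020)(26.3) + (1.659)(5.45) + (1.732)(50.2) = 111.8 kg·m²·rad/s.
Combined I = 0.6020 + 1.659 + 1.732 = 3.993 kg·m².
ω_f = L / I = 111.8 / 3.993 = 28.01 rad/s.

|ω_f| ≈ 28.0 rad/s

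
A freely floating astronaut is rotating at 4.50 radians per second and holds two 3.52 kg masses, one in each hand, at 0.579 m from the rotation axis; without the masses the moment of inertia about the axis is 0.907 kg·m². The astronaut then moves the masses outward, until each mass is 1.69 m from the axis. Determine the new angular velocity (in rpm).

Angular momentum about the spin axis is conserved since the torque about it is zero.
I₁ = 0.907 + 2(3.52)(0.579)² = 3.267 kg·m²; I₂ = 0.907 + 2(3.52)(1.69)² = 21.01 kg·m².
ω₂ = I₁ω₁ / I₂ = (3.267)(4.50 rad/s) / (21.01) = 0.6996 rad/s = 6.681 rpm.

ω₂ ≈ 6.68 rpm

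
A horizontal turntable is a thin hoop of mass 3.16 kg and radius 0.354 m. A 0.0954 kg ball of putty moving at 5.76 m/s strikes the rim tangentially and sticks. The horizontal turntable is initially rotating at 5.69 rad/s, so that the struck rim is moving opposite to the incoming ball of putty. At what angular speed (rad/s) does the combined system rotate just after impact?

|ω_f| ≈ 5.05 rad/s

About the axle the impulsive forces during the collision are internal, so angular momentum about that axis is conserved.
I_p = (3.16)(0.354)² = 0.3960 kg·m². Taking the sense of the ball of putty's angular momentum as positive, L_{ball} = m v R = (0.0954)(5.76)(0.354) = 0.1945 kg·m²/s.
L_i = −I_p ω_p + m v R = −(0.3960)(5.69) + 0.1945 = -2.059 kg·m²/s.
After sticking, I_f = I_p + m R² = 0.3960 + (0.0954)(0.354)² = 0.4080 kg·m².
ω_f = L_i / I_f = -2.059 / 0.4080 = -5.046 rad/s.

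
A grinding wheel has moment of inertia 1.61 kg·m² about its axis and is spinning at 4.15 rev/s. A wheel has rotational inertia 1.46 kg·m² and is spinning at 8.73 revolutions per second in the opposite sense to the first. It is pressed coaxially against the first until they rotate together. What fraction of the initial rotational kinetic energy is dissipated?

fraction ≈ 0.914

The coupling torques are internal; angular momentum about the shared axis is conserved.
Taking A's sense as positive: L = (1.610)(4.15) − (1.460)(8.73) = -6.064 kg·m²·rev/s.
Combined I = 1.610 + 1.460 = 3.070 kg·m².
ω_f = L / I = -6.064 / 3.070 = -1.975 rev/s.
KE_i = ½ΣIω² = 2744 J; KE_f = ½(3.070)(12.41)² = 236.5 J.
Fraction dissipated = (KE_i − KE_f)/KE_i = 0.9138.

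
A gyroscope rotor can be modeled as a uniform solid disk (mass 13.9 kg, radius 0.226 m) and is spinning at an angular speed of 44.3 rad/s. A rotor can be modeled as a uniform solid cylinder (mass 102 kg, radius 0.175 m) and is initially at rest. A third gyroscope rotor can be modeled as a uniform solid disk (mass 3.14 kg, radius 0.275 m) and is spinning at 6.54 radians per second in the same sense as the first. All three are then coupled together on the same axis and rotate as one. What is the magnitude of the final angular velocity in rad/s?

The coupling torques are internal; angular momentum about the shared axis is conserved.
Moments of inertia: I_A = ½(13.9)(0.226)² = 0.3550 kg·m²; I_B = ½(102)(0.175)² = 1.562 kg·m²; I_C = ½(3.14)(0.275)² = 0.1187 kg·m².
Taking A's sense as positive: L = (0.3550)(44.3) + (0.1187)(6.54) = 16.50 kg·m²·rad/s.
Combined I = 0.3550 + 1.562 + 0.1187 = 2.036 kg·m².
ω_f = L / I = 16.50 / 2.036 = 8.107 rad/s.

|ω_f| ≈ 8.11 rad/s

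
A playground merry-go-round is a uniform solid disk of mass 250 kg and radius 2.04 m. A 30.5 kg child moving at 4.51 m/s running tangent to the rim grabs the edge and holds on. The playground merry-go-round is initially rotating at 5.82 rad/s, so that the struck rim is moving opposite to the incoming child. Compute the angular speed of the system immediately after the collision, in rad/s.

|ω_f| ≈ 4.24 rad/s

The axle reaction passes through the axle and exerts no torque about it; angular momentum about the axle is conserved through the impact.
I_p = ½(250)(2.04)² = 520.2 kg·m². Taking the sense of the child's angular momentum as positive, L_{child} = m v R = (30.5)(4.51)(2.04) = 280.6 kg·m²/s.
L_i = −I_p ω_p + m v R = −(520.2)(5.82) + 280.6 = -2747 kg·m²/s.
After sticking, I_f = I_p + m R² = 520.2 + (30.5)(2.04)² = 647.1 kg·m².
ω_f = L_i / I_f = -2747 / 647.1 = -4.245 rad/s.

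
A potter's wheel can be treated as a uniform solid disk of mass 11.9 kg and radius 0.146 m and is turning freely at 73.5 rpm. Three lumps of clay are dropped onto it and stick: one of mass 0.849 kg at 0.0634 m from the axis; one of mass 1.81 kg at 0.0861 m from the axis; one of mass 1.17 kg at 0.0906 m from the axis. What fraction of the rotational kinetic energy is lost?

The added mass arrives with no angular momentum about the axis, and any external torque about the axis is negligible, so the system's angular momentum is conserved.
I_p = ½(11.9)(0.146)² = 0.1268 kg·m².
Added inertia Σmr² = (0.849)(0.0634)² + (1.81)(0.0861)² + (1.17)(0.0906)² = 0.02643 kg·m²; I_f = 0.1268 + 0.02643 = 0.1533 kg·m².
ω_f = I_p ω_i / I_f = (0.1268)(73.5) / 0.1533 = 60.82 rpm.
KE_i = ½(0.1268)(7.697 rad/s)² = 3.757 J; KE_f = ½(0.1533)(6.369)² = 3.109 J.
Fraction lost = 0.1725.

fraction ≈ 0.172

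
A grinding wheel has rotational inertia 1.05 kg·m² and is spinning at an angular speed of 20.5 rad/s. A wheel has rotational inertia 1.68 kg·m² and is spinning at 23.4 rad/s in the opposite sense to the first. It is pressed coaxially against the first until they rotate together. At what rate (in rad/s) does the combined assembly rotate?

No external torque acts about the common axis, so total angular momentum is conserved.
Taking A's sense as positive: L = (1.050)(20.5) − (1.680)(23.4) = -17.79 kg·m²·rad/s.
Combined I = 1.050 + 1.680 = 2.730 kg·m².
ω_f = L / I = -17.79 / 2.730 = -6.515 rad/s.

|ω_f| ≈ 6.52 rad/s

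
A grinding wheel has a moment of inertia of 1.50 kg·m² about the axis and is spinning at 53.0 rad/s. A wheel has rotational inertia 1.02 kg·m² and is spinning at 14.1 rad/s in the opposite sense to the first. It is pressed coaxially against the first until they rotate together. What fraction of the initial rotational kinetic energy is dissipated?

No external torque acts about the common axis, so total angular momentum is conserved.
Taking A's sense as positive: L = (1.500)(53.0) − (1.020)(14.1) = 65.12 kg·m²·rad/s.
Combined I = 1.500 + 1.020 = 2.520 kg·m².
ω_f = L / I = 65.12 / 2.520 = 25.84 rad/s.
KE_i = ½ΣIω² = 2208 J; KE_f = ½(2.520)(25.84)² = 841.3 J.
Fraction dissipated = (KE_i − KE_f)/KE_i = 0.6190.

fraction ≈ 0.619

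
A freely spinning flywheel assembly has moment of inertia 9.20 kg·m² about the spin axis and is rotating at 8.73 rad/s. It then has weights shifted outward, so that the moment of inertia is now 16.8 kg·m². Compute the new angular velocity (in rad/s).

ω₂ ≈ 4.78 rad/s

With no external torque about the axis, L is conserved: I₁ω₁ = I₂ω₂.
ω₂ = I₁ω₁ / I₂ = (9.200)(8.73 rad/s) / (16.80) = 4.781 rad/s.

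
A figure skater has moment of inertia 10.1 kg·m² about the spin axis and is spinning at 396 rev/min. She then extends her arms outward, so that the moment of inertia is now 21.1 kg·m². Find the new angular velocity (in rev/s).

With no external torque about the axis, L is conserved: I₁ω₁ = I₂ω₂.
ω₂ = I₁ω₁ / I₂ = (10.10)(396 rpm) / (21.10) = 189.6 rpm = 3.159 rev/s.

ω₂ ≈ 3.16 rev/s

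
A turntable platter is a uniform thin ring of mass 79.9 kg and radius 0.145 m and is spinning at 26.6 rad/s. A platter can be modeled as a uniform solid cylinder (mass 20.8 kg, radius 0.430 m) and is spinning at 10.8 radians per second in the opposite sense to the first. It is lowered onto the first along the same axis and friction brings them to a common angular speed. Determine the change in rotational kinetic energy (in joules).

ΔKE ≈ -627 J

The coupling torques are internal; angular momentum about the shared axis is conserved.
Moments of inertia: I_A = (79.9)(0.145)² = 1.680 kg·m²; I_B = ½(20.8)(0.430)² = 1.923 kg·m².
Taking A's sense as positive: L = (1.680)(26.6) − (1.923)(10.8) = 23.92 kg·m²·rad/s.
Combined I = 1.680 + 1.923 = 3.603 kg·m².
ω_f = L / I = 23.92 / 3.603 = 6.638 rad/s.
KE_i = ½ΣIω² = 706.5 J; KE_f = ½(3.603)(6.638)² = 79.39 J.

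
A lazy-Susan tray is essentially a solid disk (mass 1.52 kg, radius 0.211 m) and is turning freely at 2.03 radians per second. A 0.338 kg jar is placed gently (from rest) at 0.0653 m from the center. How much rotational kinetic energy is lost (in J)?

No external torque acts about the center; L_before = L_after.
I_p = ½(1.52)(0.211)² = 0.03384 kg·m².
Added inertia Σmr² = (0.338)(0.0653)² = 0.001441 kg·m²; I_f = 0.03384 + 0.001441 = 0.03528 kg·m².
ω_f = I_p ω_i / I_f = (0.03384)(2.03) / 0.03528 = 1.947 rad/s.
KE_i = ½(0.03384)(2.030 rad/s)² = 0.06972 J; KE_f = ½(0.03528)(1.947)² = 0.06687 J.

energy lost ≈ 0.00285 J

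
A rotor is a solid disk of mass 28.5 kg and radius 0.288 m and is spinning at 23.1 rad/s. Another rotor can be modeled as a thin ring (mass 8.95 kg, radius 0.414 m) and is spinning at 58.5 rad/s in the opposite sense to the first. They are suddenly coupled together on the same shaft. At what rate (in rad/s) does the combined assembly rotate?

|ω_f| ≈ 23.0 rad/s

No external torque acts about the common axis, so total angular momentum is conserved.
Moments of inertia: I_A = ½(28.5)(0.288)² = 1.182 kg·m²; I_B = (8.95)(0.414)² = 1.534 kg·m².
Taking A's sense as positive: L = (1.182)(23.1) − (1.534)(58.5) = -62.44 kg·m²·rad/s.
Combined I = 1.182 + 1.534 = 2.716 kg·m².
ω_f = L / I = -62.44 / 2.716 = -22.99 rad/s.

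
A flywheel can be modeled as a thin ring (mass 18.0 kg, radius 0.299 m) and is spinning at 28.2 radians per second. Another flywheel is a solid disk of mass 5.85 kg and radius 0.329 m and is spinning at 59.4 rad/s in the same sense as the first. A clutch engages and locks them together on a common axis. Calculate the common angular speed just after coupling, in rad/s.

|ω_f| ≈ 33.3 rad/s

No external torque acts about the common axis, so total angular momentum is conserved.
Moments of inertia: I_A = (18.0)(0.299)² = 1.609 kg·m²; I_B = ½(5.85)(0.329)² = 0.3166 kg·m².
Taking A's sense as positive: L = (1.609)(28.2) + (0.3166)(59.4) = 64.19 kg·m²·rad/s.
Combined I = 1.609 + 0.3166 = 1.926 kg·m².
ω_f = L / I = 64.19 / 1.926 = 33.33 rad/s.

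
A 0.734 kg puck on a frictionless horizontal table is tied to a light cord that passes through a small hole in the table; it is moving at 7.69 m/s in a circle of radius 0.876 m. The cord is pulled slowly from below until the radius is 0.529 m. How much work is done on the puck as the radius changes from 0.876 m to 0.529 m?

Central (radial) force ⇒ zero torque about the center ⇒ m v r is constant.
v₂ = v₁ r₁ / r₂ = (7.69)(0.876) / (0.529) = 12.73 m/s.
W = ΔKE = ½m(v₂² − v₁²) = 37.81 J.

W ≈ 37.8 J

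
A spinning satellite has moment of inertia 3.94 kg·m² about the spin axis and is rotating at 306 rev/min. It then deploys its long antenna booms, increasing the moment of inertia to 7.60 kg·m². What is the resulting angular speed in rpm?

With no external torque about the axis, L is conserved: I₁ω₁ = I₂ω₂.
ω₂ = I₁ω₁ / I₂ = (3.940)(306 rpm) / (7.600) = 158.6 rpm.

ω₂ ≈ 159 rpm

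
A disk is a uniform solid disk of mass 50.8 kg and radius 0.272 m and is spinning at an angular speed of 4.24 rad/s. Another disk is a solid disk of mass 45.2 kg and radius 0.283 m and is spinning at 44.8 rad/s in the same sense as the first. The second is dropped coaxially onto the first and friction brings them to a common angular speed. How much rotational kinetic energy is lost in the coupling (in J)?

ΔKE lost ≈ 758 J

No external torque acts about the common axis, so total angular momentum is conserved.
Moments of inertia: I_A = ½(50.8)(0.272)² = 1.879 kg·m²; I_B = ½(45.2)(0.283)² = 1.810 kg·m².
Taking A's sense as positive: L = (1.879)(4.24) + (1.810)(44.8) = 89.06 kg·m²·rad/s.
Combined I = 1.879 + 1.810 = 3.689 kg·m².
ω_f = L / I = 89.06 / 3.689 = 24.14 rad/s.
KE_i = ½ΣIω² = 1833 J; KE_f = ½(3.689)(24.14)² = 1075 J.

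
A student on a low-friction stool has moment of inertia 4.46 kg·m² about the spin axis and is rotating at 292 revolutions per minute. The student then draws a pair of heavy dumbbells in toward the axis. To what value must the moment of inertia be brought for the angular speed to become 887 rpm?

Angular momentum about the spin axis is conserved since the torque about it is zero.
I₂ = I₁ω₁ / ω₂ = (4.46)(292) / (887) = 1.468 kg·m².

I₂ ≈ 1.47 kg·m²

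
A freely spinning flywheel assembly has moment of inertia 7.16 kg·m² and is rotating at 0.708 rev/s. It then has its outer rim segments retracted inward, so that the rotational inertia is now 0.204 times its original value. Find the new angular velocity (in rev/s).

ω₂ ≈ 3.47 rev/s

No external torque acts about the spin axis, so angular momentum is conserved.
I₂ = 0.204 × 7.16 = 1.461 kg·m².
ω₂ = I₁ω₁ / I₂ = (7.160)(0.708 rev/s) / (1.461) = 3.471 rev/s.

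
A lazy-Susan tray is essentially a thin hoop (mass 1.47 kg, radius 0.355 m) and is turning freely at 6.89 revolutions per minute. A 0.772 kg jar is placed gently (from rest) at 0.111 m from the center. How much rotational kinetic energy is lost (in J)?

No external torque acts about the center; L_before = L_after.
I_p = (1.47)(0.355)² = 0.1853 kg·m².
Added inertia Σmr² = (0.772)(0.111)² = 0.009512 kg·m²; I_f = 0.1853 + 0.009512 = 0.1948 kg·m².
ω_f = I_p ω_i / I_f = (0.1853)(6.89) / 0.1948 = 6.554 rpm.
KE_i = ½(0.1853)(0.7215 rad/s)² = 0.04822 J; KE_f = ½(0.1948)(0.6863)² = 0.04587 J.

energy lost ≈ 0.00235 J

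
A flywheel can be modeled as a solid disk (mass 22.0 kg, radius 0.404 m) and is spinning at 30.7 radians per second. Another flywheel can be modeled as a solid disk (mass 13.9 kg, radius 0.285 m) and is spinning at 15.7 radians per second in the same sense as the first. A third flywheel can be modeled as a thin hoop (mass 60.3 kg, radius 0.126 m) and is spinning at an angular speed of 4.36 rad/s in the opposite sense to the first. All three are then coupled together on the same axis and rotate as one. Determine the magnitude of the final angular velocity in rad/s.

|ω_f| ≈ 18.0 rad/s

The coupling torques are internal; angular momentum about the shared axis is conserved.
Moments of inertia: I_A = ½(22.0)(0.404)² = 1.795 kg·m²; I_B = ½(13.9)(0.285)² = 0.5645 kg·m²; I_C = (60.3)(0.126)² = 0.9573 kg·m².
Taking A's sense as positive: L = (1.795)(30.7) + (0.5645)(15.7) − (0.9573)(4.36) = 59.81 kg·m²·rad/s.
Combined I = 1.795 + 0.5645 + 0.9573 = 3.317 kg·m².
ω_f = L / I = 59.81 / 3.317 = 18.03 rad/s.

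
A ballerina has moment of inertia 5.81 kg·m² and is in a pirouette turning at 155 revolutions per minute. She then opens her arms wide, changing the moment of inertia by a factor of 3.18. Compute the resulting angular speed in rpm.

ω₂ ≈ 48.7 rpm

Angular momentum about the spin axis is conserved since the torque about it is zero.
I₂ = 3.18 × 5.81 = 18.48 kg·m².
ω₂ = I₁ω₁ / I₂ = (5.810)(155 rpm) / (18.48) = 48.74 rpm.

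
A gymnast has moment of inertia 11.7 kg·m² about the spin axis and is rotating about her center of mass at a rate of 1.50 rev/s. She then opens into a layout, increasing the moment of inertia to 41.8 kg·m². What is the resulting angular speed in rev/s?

Angular momentum about the spin axis is conserved since the torque about it is zero.
ω₂ = I₁ω₁ / I₂ = (11.70)(1.50 rev/s) / (41.80) = 0.4199 rev/s.

ω₂ ≈ 0.420 rev/s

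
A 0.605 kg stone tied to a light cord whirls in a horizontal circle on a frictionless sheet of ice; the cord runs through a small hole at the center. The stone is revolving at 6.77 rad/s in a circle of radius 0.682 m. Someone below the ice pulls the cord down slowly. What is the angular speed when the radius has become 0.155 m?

The constraining force is radial, so m r² ω about the center is conserved.
ω₂ = ω₁ (r₁/r₂)² = (6.77)(0.682/0.155)² = 131.1 rad/s.

ω₂ ≈ 131 rad/s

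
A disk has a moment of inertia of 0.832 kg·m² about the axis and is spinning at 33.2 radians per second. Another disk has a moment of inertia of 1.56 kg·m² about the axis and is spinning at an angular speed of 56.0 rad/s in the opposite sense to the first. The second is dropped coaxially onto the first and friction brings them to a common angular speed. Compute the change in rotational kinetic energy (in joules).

No external torque acts about the common axis, so total angular momentum is conserved.
Taking A's sense as positive: L = (0.8320)(33.2) − (1.560)(56.0) = -59.74 kg·m²·rad/s.
Combined I = 0.8320 + 1.560 = 2.392 kg·m².
ω_f = L / I = -59.74 / 2.392 = -24.97 rad/s.
KE_i = ½ΣIω² = 2905 J; KE_f = ½(2.392)(24.97)² = 745.9 J.

ΔKE ≈ -2160 J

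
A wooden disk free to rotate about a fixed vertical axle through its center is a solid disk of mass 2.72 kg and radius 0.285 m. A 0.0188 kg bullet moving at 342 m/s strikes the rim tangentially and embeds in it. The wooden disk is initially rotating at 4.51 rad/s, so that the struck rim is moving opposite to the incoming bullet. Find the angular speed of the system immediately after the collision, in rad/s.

The axle reaction passes through the axle and exerts no torque about it; angular momentum about the axle is conserved through the impact.
I_p = ½(2.72)(0.285)² = 0.1105 kg·m². Taking the sense of the bullet's angular momentum as positive, L_{bullet} = m v R = (0.0188)(342)(0.285) = 1.832 kg·m²/s.
L_i = −I_p ω_p + m v R = −(0.1105)(4.51) + 1.832 = 1.334 kg·m²/s.
After sticking, I_f = I_p + m R² = 0.1105 + (0.0188)(0.285)² = 0.1120 kg·m².
ω_f = L_i / I_f = 1.334 / 0.1120 = 11.91 rad/s.

|ω_f| ≈ 11.9 rad/s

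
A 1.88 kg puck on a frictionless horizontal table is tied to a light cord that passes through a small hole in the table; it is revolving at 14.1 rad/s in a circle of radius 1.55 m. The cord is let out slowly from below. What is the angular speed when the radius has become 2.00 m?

No torque about the axis ⇒ m r₁² ω₁ = m r₂² ω₂.
ω₂ = ω₁ (r₁/r₂)² = (14.1)(1.55/2.00)² = 8.469 rad/s.

ω₂ ≈ 8.47 rad/s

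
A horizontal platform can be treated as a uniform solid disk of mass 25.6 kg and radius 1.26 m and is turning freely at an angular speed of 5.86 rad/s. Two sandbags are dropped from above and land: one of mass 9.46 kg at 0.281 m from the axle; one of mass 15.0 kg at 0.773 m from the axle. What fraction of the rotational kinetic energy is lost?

fraction ≈ 0.323

The added mass arrives with no angular momentum about the axle, and any external torque about the axle is negligible, so the system's angular momentum is conserved.
I_p = ½(25.6)(1.26)² = 20.32 kg·m².
Added inertia Σmr² = (9.46)(0.281)² + (15.0)(0.773)² = 9.710 kg·m²; I_f = 20.32 + 9.710 = 30.03 kg·m².
ω_f = I_p ω_i / I_f = (20.32)(5.86) / 30.03 = 3.965 rad/s.
KE_i = ½(20.32)(5.860 rad/s)² = 348.9 J; KE_f = ½(30.03)(3.965)² = 236.1 J.
Fraction lost = 0.3233.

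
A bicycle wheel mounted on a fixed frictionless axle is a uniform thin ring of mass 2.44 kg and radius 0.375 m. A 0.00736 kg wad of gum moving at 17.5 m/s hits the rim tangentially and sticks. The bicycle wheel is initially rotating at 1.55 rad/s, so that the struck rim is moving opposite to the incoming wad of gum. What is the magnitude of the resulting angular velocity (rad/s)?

|ω_f| ≈ 1.40 rad/s

About the axle the impulsive forces during the collision are internal, so angular momentum about that axis is conserved.
I_p = (2.44)(0.375)² = 0.3431 kg·m². Taking the sense of the wad of gum's angular momentum as positive, L_{wad} = m v R = (0.00736)(17.5)(0.375) = 0.04830 kg·m²/s.
L_i = −I_p ω_p + m v R = −(0.3431)(1.55) + 0.04830 = -0.4835 kg·m²/s.
After sticking, I_f = I_p + m R² = 0.3431 + (0.00736)(0.375)² = 0.3442 kg·m².
ω_f = L_i / I_f = -0.4835 / 0.3442 = -1.405 rad/s.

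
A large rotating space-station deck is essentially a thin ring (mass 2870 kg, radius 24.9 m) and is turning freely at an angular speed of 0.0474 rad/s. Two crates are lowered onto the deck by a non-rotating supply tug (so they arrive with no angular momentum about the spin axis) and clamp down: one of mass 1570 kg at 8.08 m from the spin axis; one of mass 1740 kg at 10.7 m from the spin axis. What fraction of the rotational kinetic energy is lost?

No external torque acts about the spin axis; L_before = L_after.
I_p = (2870)(24.9)² = 1.779e+06 kg·m².
Added inertia Σmr² = (1570)(8.08)² + (1740)(10.7)² = 3.017e+05 kg·m²; I_f = 1.779e+06 + 3.017e+05 = 2.081e+06 kg·m².
ω_f = I_p ω_i / I_f = (1.779e+06)(0.0474) / 2.081e+06 = 0.04053 rad/s.
KE_i = ½(1.779e+06)(0.04740 rad/s)² = 1999 J; KE_f = ½(2.081e+06)(0.04053)² = 1709 J.
Fraction lost = 0.1450.

fraction ≈ 0.145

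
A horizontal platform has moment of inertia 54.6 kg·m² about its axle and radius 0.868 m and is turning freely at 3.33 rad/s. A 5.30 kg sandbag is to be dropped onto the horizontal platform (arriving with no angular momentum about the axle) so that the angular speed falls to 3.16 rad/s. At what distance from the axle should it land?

r ≈ 0.744 m

No external torque acts about the axle; L_before = L_after.
I_p ω_i = (I_p + m r²) ω_f ⇒ m r² = I_p(ω_i/ω_f − 1) = 54.60(3.33/3.16 − 1) = 2.937 kg·m².
r = √(2.937/5.30) = 0.7445 m.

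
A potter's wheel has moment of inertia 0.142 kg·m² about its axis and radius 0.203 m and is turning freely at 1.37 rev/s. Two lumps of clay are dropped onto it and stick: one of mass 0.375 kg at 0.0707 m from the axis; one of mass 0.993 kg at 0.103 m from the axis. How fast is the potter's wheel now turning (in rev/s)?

No external torque acts about the axis; L_before = L_after.
Added inertia Σmr² = (0.375)(0.0707)² + (0.993)(0.103)² = 0.01241 kg·m²; I_f = 0.1420 + 0.01241 = 0.1544 kg·m².
ω_f = I_p ω_i / I_f = (0.1420)(1.37) / 0.1544 = 1.260 rev/s.

ω_f ≈ 1.26 rev/s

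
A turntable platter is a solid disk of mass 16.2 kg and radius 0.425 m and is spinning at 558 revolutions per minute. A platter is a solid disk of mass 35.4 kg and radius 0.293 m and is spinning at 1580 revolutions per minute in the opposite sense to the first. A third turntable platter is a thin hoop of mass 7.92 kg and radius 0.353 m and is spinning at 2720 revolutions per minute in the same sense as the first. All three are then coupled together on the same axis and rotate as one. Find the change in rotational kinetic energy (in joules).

ΔKE ≈ -61700 J

No external torque acts about the common axis, so total angular momentum is conserved.
Moments of inertia: I_A = ½(16.2)(0.425)² = 1.463 kg·m²; I_B = ½(35.4)(0.293)² = 1.520 kg·m²; I_C = (7.92)(0.353)² = 0.9869 kg·m².
Taking A's sense as positive: L = (1.463)(558) − (1.520)(1580) + (0.9869)(2720) = 1100 kg·m²·rpm.
Combined I = 1.463 + 1.520 + 0.9869 = 3.969 kg·m².
ω_f = L / I = 1100 / 3.969 = 277.1 rpm.
KE_i = ½ΣIω² = 63330 J; KE_f = ½(3.969)(29.02)² = 1671 J.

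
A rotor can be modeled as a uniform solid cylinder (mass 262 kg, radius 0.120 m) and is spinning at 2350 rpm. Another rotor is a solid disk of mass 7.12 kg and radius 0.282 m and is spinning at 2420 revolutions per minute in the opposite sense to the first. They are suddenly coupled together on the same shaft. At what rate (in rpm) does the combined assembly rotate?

|ω_f| ≈ 1730 rpm

No external torque acts about the common axis, so total angular momentum is conserved.
Moments of inertia: I_A = ½(262)(0.120)² = 1.886 kg·m²; I_B = ½(7.12)(0.282)² = 0.2831 kg·m².
Taking A's sense as positive: L = (1.886)(2350) − (0.2831)(2420) = 3748 kg·m²·rpm.
Combined I = 1.886 + 0.2831 = 2.170 kg·m².
ω_f = L / I = 3748 / 2.170 = 1728 rpm.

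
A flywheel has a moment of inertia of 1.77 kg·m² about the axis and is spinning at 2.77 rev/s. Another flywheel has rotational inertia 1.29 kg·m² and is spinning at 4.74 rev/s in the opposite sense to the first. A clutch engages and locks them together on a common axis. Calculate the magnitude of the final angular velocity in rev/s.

The coupling torques are internal; angular momentum about the shared axis is conserved.
Taking A's sense as positive: L = (1.770)(2.77) − (1.290)(4.74) = -1.212 kg·m²·rev/s.
Combined I = 1.770 + 1.290 = 3.060 kg·m².
ω_f = L / I = -1.212 / 3.060 = -0.3960 rev/s.

|ω_f| ≈ 0.396 rev/s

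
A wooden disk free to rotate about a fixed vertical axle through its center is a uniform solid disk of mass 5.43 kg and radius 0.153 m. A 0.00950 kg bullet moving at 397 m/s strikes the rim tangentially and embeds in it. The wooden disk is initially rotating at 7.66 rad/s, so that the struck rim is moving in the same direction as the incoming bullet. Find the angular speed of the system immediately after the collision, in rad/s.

The axle reaction passes through the axle and exerts no torque about it; angular momentum about the axle is conserved through the impact.
I_p = ½(5.43)(0.153)² = 0.06356 kg·m². Taking the sense of the bullet's angular momentum as positive, L_{bullet} = m v R = (0.00950)(397)(0.153) = 0.5770 kg·m²/s.
L_i = +I_p ω_p + m v R = +(0.06356)(7.66) + 0.5770 = 1.064 kg·m²/s.
After sticking, I_f = I_p + m R² = 0.06356 + (0.00950)(0.153)² = 0.06378 kg·m².
ω_f = L_i / I_f = 1.064 / 0.06378 = 16.68 rad/s.

|ω_f| ≈ 16.7 rad/s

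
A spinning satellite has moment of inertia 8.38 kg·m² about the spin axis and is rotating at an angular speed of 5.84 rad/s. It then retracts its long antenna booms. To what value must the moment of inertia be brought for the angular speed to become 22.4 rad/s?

Angular momentum about the spin axis is conserved since the torque about it is zero.
I₂ = I₁ω₁ / ω₂ = (8.38)(5.84) / (22.4) = 2.185 kg·m².

I₂ ≈ 2.18 kg·m²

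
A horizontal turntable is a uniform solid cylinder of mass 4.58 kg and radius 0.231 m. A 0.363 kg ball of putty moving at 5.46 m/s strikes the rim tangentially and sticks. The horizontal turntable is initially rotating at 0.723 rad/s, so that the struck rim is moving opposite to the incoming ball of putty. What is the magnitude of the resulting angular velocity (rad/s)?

About the axle the impulsive forces during the collision are internal, so angular momentum about that axis is conserved.
I_p = ½(4.58)(0.231)² = 0.1222 kg·m². Taking the sense of the ball of putty's angular momentum as positive, L_{ball} = m v R = (0.363)(5.46)(0.231) = 0.4578 kg·m²/s.
L_i = −I_p ω_p + m v R = −(0.1222)(0.723) + 0.4578 = 0.3695 kg·m²/s.
After sticking, I_f = I_p + m R² = 0.1222 + (0.363)(0.231)² = 0.1416 kg·m².
ω_f = L_i / I_f = 0.3695 / 0.1416 = 2.610 rad/s.

|ω_f| ≈ 2.61 rad/s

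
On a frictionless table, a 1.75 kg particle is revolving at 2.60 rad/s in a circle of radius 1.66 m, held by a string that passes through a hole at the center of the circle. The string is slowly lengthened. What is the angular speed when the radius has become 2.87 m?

ω₂ ≈ 0.870 rad/s

No torque about the axis ⇒ m r₁² ω₁ = m r₂² ω₂.
ω₂ = ω₁ (r₁/r₂)² = (2.60)(1.66/2.87)² = 0.8698 rad/s.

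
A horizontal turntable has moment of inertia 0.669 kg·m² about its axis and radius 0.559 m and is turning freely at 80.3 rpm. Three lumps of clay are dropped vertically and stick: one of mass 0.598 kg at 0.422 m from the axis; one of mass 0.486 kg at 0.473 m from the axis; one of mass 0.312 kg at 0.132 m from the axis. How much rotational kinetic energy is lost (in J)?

No external torque acts about the axis; L_before = L_after.
Added inertia Σmr² = (0.598)(0.422)² + (0.486)(0.473)² + (0.312)(0.132)² = 0.2207 kg·m²; I_f = 0.6690 + 0.2207 = 0.8897 kg·m².
ω_f = I_p ω_i / I_f = (0.6690)(80.3) / 0.8897 = 60.38 rpm.
KE_i = ½(0.6690)(8.409 rad/s)² = 23.65 J; KE_f = ½(0.8897)(6.323)² = 17.79 J.

energy lost ≈ 5.87 J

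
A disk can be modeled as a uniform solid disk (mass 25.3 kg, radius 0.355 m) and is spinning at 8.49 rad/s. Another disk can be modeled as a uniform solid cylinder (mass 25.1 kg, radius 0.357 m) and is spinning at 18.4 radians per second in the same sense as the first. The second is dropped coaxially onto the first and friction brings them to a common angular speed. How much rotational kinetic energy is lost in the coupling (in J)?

ΔKE lost ≈ 39.2 J

No external torque acts about the common axis, so total angular momentum is conserved.
Moments of inertia: I_A = ½(25.3)(0.355)² = 1.594 kg·m²; I_B = ½(25.1)(0.357)² = 1.599 kg·m².
Taking A's sense as positive: L = (1.594)(8.49) + (1.599)(18.4) = 42.97 kg·m²·rad/s.
Combined I = 1.594 + 1.599 = 3.194 kg·m².
ω_f = L / I = 42.97 / 3.194 = 13.45 rad/s.
KE_i = ½ΣIω² = 328.2 J; KE_f = ½(3.194)(13.45)² = 289.0 J.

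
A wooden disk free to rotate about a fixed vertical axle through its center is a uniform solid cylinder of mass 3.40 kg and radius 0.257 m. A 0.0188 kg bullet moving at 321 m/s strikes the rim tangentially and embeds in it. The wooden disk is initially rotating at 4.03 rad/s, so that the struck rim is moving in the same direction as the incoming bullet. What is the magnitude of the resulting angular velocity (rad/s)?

The axle reaction passes through the axle and exerts no torque about it; angular momentum about the axle is conserved through the impact.
I_p = ½(3.40)(0.257)² = 0.1123 kg·m². Taking the sense of the bullet's angular momentum as positive, L_{bullet} = m v R = (0.0188)(321)(0.257) = 1.551 kg·m²/s.
L_i = +I_p ω_p + m v R = +(0.1123)(4.03) + 1.551 = 2.003 kg·m²/s.
After sticking, I_f = I_p + m R² = 0.1123 + (0.0188)(0.257)² = 0.1135 kg·m².
ω_f = L_i / I_f = 2.003 / 0.1135 = 17.65 rad/s.

|ω_f| ≈ 17.6 rad/s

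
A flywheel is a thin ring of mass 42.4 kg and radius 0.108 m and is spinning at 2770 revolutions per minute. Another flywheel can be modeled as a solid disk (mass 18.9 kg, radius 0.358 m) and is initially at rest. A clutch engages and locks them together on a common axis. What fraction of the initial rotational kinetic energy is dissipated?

No external torque acts about the common axis, so total angular momentum is conserved.
Moments of inertia: I_A = (42.4)(0.108)² = 0.4946 kg·m²; I_B = ½(18.9)(0.358)² = 1.211 kg·m².
Taking A's sense as positive: L = (0.4946)(2770) = 1370 kg·m²·rpm.
Combined I = 0.4946 + 1.211 = 1.706 kg·m².
ω_f = L / I = 1370 / 1.706 = 803.1 rpm.
KE_i = ½ΣIω² = 20810 J; KE_f = ½(1.706)(84.10)² = 6033 J.
Fraction dissipated = (KE_i − KE_f)/KE_i = 0.7101.

fraction ≈ 0.710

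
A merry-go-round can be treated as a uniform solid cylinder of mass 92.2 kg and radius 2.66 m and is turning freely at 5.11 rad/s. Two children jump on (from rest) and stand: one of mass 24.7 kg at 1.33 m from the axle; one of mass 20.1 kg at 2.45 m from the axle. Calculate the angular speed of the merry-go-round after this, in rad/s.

ω_f ≈ 3.40 rad/s

No external torque acts about the axle; L_before = L_after.
I_p = ½(92.2)(2.66)² = 326.2 kg·m².
Added inertia Σmr² = (24.7)(1.33)² + (20.1)(2.45)² = 164.3 kg·m²; I_f = 326.2 + 164.3 = 490.5 kg·m².
ω_f = I_p ω_i / I_f = (326.2)(5.11) / 490.5 = 3.398 rad/s.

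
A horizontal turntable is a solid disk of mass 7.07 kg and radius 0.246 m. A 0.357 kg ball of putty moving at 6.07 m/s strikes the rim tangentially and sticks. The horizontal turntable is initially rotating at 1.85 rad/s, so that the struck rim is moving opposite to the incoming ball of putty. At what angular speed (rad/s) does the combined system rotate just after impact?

|ω_f| ≈ 0.583 rad/s

About the axle the impulsive forces during the collision are internal, so angular momentum about that axis is conserved.
I_p = ½(7.07)(0.246)² = 0.2139 kg·m². Taking the sense of the ball of putty's angular momentum as positive, L_{ball} = m v R = (0.357)(6.07)(0.246) = 0.5331 kg·m²/s.
L_i = −I_p ω_p + m v R = −(0.2139)(1.85) + 0.5331 = 0.1373 kg·m²/s.
After sticking, I_f = I_p + m R² = 0.2139 + (0.357)(0.246)² = 0.2355 kg·m².
ω_f = L_i / I_f = 0.1373 / 0.2355 = 0.5830 rad/s.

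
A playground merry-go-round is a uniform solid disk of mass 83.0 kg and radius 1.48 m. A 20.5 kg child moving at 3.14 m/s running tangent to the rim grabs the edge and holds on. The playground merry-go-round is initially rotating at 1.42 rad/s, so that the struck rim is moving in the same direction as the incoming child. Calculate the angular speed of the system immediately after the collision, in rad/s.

The axle reaction passes through the axle and exerts no torque about it; angular momentum about the axle is conserved through the impact.
I_p = ½(83.0)(1.48)² = 90.90 kg·m². Taking the sense of the child's angular momentum as positive, L_{child} = m v R = (20.5)(3.14)(1.48) = 95.27 kg·m²/s.
L_i = +I_p ω_p + m v R = +(90.90)(1.42) + 95.27 = 224.3 kg·m²/s.
After sticking, I_f = I_p + m R² = 90.90 + (20.5)(1.48)² = 135.8 kg·m².
ω_f = L_i / I_f = 224.3 / 135.8 = 1.652 rad/s.

|ω_f| ≈ 1.65 rad/s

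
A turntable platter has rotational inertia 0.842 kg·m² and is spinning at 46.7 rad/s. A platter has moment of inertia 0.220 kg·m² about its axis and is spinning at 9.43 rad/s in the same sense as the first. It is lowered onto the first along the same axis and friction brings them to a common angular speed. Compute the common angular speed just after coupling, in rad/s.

|ω_f| ≈ 39.0 rad/s

No external torque acts about the common axis, so total angular momentum is conserved.
Taking A's sense as positive: L = (0.8420)(46.7) + (0.2200)(9.43) = 41.40 kg·m²·rad/s.
Combined I = 0.8420 + 0.2200 = 1.062 kg·m².
ω_f = L / I = 41.40 / 1.062 = 38.98 rad/s.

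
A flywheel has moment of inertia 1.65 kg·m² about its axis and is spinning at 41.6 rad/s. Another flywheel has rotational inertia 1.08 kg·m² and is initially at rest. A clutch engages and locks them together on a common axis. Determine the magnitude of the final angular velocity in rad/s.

No external torque acts about the common axis, so total angular momentum is conserved.
Taking A's sense as positive: L = (1.650)(41.6) = 68.64 kg·m²·rad/s.
Combined I = 1.650 + 1.080 = 2.730 kg·m².
ω_f = L / I = 68.64 / 2.730 = 25.14 rad/s.

|ω_f| ≈ 25.1 rad/s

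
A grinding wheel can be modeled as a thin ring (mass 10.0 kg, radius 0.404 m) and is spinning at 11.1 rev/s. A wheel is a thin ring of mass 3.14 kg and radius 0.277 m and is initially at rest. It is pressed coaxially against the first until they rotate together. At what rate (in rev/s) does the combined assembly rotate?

|ω_f| ≈ 9.67 rev/s

No external torque acts about the common axis, so total angular momentum is conserved.
Moments of inertia: I_A = (10.0)(0.404)² = 1.632 kg·m²; I_B = (3.14)(0.277)² = 0.2409 kg·m².
Taking A's sense as positive: L = (1.632)(11.1) = 18.12 kg·m²·rev/s.
Combined I = 1.632 + 0.2409 = 1.873 kg·m².
ω_f = L / I = 18.12 / 1.873 = 9.672 rev/s.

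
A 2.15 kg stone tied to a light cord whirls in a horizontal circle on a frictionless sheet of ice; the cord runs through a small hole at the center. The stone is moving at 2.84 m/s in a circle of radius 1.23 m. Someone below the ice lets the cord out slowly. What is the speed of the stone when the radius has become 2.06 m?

The only horizontal force on the mass is along the cord (radial), so it exerts no torque about the hole and angular momentum m v r is conserved.
v₂ = v₁ r₁ / r₂ = (2.84)(1.23) / (2.06) = 1.696 m/s.

v₂ ≈ 1.70 m/s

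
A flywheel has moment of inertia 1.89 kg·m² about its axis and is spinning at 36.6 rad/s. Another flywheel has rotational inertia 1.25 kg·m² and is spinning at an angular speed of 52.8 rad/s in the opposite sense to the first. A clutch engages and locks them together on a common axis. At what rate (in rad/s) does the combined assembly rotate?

No external torque acts about the common axis, so total angular momentum is conserved.
Taking A's sense as positive: L = (1.890)(36.6) − (1.250)(52.8) = 3.174 kg·m²·rad/s.
Combined I = 1.890 + 1.250 = 3.140 kg·m².
ω_f = L / I = 3.174 / 3.140 = 1.011 rad/s.

|ω_f| ≈ 1.01 rad/s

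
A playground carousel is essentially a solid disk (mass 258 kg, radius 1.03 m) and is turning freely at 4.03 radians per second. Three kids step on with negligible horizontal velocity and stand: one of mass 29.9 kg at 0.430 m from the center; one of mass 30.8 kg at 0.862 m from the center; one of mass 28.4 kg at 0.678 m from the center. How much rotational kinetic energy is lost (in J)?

The added mass arrives with no angular momentum about the center, and any external torque about the center is negligible, so the system's angular momentum is conserved.
I_p = ½(258)(1.03)² = 136.9 kg·m².
Added inertia Σmr² = (29.9)(0.430)² + (30.8)(0.862)² + (28.4)(0.678)² = 41.47 kg·m²; I_f = 136.9 + 41.47 = 178.3 kg·m².
ω_f = I_p ω_i / I_f = (136.9)(4.03) / 178.3 = 3.093 rad/s.
KE_i = ½(136.9)(4.030 rad/s)² = 1111 J; KE_f = ½(178.3)(3.093)² = 852.9 J.

energy lost ≈ 258 J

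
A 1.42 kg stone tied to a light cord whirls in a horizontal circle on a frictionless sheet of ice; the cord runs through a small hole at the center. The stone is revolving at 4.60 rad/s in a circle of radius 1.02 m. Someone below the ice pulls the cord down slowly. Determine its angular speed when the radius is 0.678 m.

No torque about the axis ⇒ m r₁² ω₁ = m r₂² ω₂.
ω₂ = ω₁ (r₁/r₂)² = (4.60)(1.02/0.678)² = 10.41 rad/s.

ω₂ ≈ 10.4 rad/s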